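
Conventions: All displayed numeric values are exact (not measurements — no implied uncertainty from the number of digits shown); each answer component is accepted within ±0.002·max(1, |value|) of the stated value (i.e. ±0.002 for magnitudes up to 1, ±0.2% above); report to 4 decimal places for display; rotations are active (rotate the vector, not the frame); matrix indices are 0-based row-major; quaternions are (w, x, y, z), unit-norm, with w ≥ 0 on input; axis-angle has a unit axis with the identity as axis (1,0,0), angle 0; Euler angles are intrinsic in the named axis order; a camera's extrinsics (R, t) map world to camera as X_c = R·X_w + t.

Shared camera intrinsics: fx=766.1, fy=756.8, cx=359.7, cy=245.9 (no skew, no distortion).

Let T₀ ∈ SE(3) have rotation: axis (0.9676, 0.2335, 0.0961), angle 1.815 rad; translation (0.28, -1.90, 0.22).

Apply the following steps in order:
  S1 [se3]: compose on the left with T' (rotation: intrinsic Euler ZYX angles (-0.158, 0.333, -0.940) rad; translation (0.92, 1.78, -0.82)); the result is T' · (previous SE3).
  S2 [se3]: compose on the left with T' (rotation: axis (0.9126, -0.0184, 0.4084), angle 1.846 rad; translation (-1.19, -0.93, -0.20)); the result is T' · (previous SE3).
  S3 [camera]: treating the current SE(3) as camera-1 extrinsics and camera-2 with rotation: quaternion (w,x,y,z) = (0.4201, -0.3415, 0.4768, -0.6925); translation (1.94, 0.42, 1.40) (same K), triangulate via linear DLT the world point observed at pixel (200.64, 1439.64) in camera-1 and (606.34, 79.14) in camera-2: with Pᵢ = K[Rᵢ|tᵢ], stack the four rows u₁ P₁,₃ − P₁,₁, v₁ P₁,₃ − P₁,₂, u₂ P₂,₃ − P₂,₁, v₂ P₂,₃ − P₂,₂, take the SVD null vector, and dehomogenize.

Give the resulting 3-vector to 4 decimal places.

after S1 (compose_se3): R=[0.7614 0.5109 0.3991; 0.0111 0.6052 -0.7960; -0.6482 0.6105 0.4551], t=(1.5701, 0.7216, 0.6612)
after S2 (compose_se3): R=[0.2992 0.4301 0.8518; 0.8555 -0.5163 -0.0398; 0.4226 0.7406 -0.5224], t=(0.0491, -1.1292, 1.1595)
after S3 (triangulate): (1.5007, -1.5619, 0.0558)

result = (1.5007, -1.5619, 0.0558)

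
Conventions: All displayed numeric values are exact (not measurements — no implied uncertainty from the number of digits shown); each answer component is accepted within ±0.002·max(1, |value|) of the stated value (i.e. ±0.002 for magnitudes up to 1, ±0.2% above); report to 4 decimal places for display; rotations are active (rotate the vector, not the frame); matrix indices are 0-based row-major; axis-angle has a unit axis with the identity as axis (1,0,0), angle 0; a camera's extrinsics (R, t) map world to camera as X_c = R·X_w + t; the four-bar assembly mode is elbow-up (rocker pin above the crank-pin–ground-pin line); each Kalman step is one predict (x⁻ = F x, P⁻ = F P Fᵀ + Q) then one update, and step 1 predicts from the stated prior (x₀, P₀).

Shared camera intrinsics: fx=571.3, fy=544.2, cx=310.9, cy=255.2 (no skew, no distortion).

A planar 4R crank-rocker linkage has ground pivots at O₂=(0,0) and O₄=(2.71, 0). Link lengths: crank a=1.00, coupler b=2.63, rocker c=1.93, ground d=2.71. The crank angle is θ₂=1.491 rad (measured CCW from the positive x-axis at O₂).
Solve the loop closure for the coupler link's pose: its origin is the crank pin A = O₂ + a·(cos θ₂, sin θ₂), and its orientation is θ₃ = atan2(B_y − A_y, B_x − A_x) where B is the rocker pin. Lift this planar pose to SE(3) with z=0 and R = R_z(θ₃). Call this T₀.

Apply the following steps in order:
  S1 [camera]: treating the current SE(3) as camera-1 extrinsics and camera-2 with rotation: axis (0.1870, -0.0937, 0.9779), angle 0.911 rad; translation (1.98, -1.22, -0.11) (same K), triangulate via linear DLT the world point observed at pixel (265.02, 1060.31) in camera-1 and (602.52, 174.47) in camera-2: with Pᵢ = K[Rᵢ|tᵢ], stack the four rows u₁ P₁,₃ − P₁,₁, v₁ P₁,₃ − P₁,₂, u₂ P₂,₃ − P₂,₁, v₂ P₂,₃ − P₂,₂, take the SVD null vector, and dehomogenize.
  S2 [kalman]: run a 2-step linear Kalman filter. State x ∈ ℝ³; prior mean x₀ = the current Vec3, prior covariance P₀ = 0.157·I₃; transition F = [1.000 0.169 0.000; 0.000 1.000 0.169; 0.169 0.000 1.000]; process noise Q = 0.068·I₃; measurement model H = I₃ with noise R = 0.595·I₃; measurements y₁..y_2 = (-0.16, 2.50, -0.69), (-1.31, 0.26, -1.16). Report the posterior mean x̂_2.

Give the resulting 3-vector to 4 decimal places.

result = (-0.0194, 1.4798, 0.3829)

source (fourbar_fk): coupler pose = R=[0.9360 -0.3520 0.0000; 0.3520 0.9360 0.0000; 0.0000 0.0000 1.0000], t=(0.0797, 0.9968, 0.0000)
after S1 (triangulate): (0.3655, 1.6033, 1.7751)
after S2 (kf_track): (-0.0194, 1.4798, 0.3829)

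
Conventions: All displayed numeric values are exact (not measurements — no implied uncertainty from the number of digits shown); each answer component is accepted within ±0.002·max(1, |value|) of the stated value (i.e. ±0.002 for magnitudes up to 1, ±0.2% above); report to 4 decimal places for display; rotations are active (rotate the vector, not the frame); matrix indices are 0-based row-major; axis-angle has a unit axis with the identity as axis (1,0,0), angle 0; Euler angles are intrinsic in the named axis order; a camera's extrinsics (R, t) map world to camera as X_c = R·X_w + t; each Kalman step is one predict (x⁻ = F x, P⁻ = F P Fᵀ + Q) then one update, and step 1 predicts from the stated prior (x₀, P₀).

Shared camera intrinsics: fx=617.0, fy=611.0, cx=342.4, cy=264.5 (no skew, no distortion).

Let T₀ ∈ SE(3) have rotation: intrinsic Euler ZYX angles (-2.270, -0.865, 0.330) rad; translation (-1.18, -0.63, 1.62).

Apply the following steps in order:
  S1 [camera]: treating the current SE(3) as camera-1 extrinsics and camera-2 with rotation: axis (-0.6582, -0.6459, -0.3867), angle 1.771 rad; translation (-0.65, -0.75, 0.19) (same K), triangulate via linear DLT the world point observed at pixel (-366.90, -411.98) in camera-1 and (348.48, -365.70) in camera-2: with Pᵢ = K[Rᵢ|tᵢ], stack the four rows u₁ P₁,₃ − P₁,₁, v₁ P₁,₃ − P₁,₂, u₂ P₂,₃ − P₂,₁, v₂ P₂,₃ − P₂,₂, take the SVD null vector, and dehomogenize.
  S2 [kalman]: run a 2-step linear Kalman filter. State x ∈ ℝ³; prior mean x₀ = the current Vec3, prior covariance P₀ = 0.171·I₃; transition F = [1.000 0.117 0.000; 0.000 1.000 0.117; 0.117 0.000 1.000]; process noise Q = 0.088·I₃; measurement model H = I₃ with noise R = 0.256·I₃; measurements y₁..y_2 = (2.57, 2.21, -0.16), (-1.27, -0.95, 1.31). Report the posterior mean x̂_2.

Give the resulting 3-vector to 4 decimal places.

result = (0.5995, 0.0080, 0.3349)

after S1 (triangulate): (1.5033, -0.2350, -1.2009)
after S2 (kf_track): (0.5995, 0.0080, 0.3349)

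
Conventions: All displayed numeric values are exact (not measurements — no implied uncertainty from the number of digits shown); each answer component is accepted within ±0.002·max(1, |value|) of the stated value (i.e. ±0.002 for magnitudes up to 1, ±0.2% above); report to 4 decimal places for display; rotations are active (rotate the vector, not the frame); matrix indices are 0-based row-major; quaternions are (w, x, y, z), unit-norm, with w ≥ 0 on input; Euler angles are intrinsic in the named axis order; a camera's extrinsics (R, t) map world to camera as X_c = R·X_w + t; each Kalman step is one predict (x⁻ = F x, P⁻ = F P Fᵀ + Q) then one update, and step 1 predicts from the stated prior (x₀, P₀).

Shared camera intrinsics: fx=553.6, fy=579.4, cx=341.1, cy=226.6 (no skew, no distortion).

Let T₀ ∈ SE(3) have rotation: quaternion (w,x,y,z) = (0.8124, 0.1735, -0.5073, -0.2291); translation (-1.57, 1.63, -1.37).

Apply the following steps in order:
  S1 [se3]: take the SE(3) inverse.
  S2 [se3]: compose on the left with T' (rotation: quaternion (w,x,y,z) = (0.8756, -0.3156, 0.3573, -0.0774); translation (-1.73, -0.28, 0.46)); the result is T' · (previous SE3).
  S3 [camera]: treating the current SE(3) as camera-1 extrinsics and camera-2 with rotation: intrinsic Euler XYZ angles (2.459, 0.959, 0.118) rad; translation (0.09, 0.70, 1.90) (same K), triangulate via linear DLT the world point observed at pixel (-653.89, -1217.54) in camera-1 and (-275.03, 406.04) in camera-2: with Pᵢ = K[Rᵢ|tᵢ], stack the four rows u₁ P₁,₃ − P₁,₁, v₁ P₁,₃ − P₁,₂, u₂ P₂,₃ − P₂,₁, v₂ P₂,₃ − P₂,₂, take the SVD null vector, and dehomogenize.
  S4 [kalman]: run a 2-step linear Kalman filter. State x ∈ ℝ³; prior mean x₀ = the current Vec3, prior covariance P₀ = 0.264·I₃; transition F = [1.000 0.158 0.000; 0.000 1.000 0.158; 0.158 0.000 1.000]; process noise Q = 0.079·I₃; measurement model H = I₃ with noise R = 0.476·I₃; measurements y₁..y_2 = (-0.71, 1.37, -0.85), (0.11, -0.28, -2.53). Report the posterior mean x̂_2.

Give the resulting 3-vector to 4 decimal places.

result = (-0.5881, 0.1298, -1.8432)

after S1 (invert_se3): R=[0.3803 -0.5483 0.7448; 0.1962 0.8348 0.5144; -0.9038 -0.0495 0.4251], t=(2.5112, -0.3480, -0.7560)
after S2 (compose_se3): R=[-0.3488 -0.5102 0.7862; -0.4321 0.8319 0.3482; -0.8317 -0.2183 -0.5106], t=(-0.3688, -1.8373, -1.1895)
after S3 (triangulate): (-1.3391, 0.1780, -1.5105)
after S4 (kf_track): (-0.5881, 0.1298, -1.8432)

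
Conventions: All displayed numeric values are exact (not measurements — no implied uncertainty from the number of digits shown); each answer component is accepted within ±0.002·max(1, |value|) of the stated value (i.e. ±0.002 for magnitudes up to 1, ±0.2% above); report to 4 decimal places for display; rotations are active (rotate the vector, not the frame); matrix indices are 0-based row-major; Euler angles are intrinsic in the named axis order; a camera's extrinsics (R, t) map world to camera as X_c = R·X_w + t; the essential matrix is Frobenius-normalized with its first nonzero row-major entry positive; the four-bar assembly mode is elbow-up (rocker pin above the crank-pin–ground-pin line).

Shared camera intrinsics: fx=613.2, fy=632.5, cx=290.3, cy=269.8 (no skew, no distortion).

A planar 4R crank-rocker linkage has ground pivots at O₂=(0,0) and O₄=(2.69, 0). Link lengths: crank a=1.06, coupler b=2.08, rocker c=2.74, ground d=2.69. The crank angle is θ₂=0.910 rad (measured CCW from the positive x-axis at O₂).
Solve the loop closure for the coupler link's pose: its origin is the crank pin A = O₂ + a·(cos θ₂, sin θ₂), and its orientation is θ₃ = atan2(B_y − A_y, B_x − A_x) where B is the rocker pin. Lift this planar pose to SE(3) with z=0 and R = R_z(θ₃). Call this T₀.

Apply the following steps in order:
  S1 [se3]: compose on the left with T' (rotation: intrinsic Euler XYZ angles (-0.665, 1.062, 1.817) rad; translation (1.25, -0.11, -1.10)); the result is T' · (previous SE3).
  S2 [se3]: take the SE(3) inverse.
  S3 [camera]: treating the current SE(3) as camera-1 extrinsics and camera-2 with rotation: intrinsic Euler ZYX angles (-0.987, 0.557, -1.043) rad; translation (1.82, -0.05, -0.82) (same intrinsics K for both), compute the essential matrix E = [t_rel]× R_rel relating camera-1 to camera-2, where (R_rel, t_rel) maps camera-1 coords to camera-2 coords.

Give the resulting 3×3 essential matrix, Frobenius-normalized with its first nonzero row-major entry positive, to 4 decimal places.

matrix = [0.5224 -0.0963 -0.1371; -0.1113 -0.6651 -0.1992; 0.4440 0.0120 -0.0853]

source (fourbar_fk): coupler pose = R=[0.5425 -0.8400 0.0000; 0.8400 0.5425 0.0000; 0.0000 0.0000 1.0000], t=(0.6506, 0.8369, 0.0000)
after S1 (compose_se3): R=[-0.4613 -0.1566 0.8733; 0.7632 -0.5719 0.3006; 0.4524 0.8052 0.3833], t=(0.7774, 0.7488, -0.6967)
after S2 (invert_se3): R=[-0.4613 0.7632 0.4524; -0.1566 -0.5719 0.8052; 0.8733 0.3006 0.3833], t=(0.1022, 1.1110, -0.6369)
after S3 (essential): [0.5224 -0.0963 -0.1371; -0.1113 -0.6651 -0.1992; 0.4440 0.0120 -0.0853]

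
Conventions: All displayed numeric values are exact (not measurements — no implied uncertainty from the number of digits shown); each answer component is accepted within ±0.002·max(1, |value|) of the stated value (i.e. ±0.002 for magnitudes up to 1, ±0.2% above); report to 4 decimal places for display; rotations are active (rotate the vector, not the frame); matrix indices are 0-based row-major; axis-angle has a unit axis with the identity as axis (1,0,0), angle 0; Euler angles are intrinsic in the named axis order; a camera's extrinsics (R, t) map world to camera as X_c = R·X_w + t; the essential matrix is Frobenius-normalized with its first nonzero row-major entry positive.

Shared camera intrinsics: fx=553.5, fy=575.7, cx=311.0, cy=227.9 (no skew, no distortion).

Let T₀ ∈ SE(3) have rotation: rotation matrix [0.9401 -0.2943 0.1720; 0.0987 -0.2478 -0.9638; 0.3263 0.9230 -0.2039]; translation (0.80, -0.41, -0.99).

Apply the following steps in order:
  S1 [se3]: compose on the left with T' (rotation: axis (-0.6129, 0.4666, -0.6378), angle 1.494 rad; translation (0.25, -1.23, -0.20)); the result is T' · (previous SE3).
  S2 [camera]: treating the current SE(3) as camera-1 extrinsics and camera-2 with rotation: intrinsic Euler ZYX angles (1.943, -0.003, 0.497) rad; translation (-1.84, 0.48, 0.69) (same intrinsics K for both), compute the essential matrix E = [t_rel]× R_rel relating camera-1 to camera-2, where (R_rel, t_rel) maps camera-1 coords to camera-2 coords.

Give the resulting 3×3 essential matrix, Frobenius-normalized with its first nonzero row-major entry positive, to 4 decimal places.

after S1 (compose_se3): R=[0.7043 0.5457 -0.4540; -0.7089 0.5065 -0.4909; -0.0380 0.6676 0.7436], t=(-0.3816, -2.3967, -0.3679)
after S2 (essential): [0.0002 0.1562 -0.2917; -0.1812 -0.1598 0.5860; -0.5357 0.4491 0.0134]

matrix = [0.0002 0.1562 -0.2917; -0.1812 -0.1598 0.5860; -0.5357 0.4491 0.0134]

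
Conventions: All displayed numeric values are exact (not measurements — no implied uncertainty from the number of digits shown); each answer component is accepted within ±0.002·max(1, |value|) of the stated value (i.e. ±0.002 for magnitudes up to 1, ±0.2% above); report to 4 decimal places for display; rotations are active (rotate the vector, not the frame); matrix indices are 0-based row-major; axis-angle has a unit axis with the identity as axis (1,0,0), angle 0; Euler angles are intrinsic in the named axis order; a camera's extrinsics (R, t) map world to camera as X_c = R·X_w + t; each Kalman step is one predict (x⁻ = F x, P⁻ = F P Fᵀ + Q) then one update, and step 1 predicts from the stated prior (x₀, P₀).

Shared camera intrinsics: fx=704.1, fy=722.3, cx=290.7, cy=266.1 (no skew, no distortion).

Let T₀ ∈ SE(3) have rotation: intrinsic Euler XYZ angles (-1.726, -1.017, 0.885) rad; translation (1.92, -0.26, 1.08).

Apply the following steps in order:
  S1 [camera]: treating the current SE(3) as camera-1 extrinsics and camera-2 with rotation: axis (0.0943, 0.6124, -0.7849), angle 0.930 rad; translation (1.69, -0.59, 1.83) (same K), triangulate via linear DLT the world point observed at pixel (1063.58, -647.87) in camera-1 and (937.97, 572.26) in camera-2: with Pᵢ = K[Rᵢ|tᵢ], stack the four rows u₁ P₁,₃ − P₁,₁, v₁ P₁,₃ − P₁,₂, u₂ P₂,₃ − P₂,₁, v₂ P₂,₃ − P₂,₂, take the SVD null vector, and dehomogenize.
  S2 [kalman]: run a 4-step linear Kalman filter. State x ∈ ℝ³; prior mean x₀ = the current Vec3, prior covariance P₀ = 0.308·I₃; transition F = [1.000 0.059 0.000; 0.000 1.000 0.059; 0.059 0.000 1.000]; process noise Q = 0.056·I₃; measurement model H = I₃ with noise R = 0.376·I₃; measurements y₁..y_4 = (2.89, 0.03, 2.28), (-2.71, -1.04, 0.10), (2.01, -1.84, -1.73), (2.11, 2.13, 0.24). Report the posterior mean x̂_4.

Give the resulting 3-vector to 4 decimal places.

result = (0.9633, 0.3072, 0.0239)

after S1 (triangulate): (-0.8619, 1.1231, -0.2180)
after S2 (kf_track): (0.9633, 0.3072, 0.0239)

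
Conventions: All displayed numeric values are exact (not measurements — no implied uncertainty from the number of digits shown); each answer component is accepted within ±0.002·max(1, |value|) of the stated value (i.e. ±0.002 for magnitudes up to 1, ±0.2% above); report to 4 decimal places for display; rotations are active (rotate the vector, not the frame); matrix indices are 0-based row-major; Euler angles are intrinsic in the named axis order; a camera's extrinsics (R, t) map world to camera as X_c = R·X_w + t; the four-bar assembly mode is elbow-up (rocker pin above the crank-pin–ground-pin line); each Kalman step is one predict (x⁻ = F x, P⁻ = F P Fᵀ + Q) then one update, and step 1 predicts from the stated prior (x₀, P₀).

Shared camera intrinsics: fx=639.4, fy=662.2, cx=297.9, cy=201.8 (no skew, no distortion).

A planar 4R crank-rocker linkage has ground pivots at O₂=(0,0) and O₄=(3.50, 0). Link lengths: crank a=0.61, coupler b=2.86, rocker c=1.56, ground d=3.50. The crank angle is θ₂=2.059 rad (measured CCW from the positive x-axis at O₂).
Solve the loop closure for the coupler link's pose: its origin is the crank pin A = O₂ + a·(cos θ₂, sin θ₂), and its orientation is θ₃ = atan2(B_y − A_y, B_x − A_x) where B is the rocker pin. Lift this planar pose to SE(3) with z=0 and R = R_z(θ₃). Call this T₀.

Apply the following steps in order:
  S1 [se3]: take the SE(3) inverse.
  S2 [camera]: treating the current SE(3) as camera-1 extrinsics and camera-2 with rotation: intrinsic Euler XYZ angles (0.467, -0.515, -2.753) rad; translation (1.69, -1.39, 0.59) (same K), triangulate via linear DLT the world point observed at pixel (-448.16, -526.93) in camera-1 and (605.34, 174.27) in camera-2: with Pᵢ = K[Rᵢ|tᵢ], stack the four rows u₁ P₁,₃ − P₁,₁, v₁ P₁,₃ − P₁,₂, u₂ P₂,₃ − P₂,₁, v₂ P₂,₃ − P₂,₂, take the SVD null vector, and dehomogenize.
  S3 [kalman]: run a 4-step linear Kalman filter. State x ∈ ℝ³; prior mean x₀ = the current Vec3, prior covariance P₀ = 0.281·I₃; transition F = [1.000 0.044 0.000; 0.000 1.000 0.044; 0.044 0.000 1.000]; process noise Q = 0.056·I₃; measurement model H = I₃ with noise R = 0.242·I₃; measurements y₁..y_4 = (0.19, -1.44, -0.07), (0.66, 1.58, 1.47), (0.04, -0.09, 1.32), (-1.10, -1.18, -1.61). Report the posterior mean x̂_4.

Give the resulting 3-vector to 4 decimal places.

result = (-0.4978, -0.5154, 0.0649)

source (fourbar_fk): coupler pose = R=[0.9733 -0.2295 0.0000; 0.2295 0.9733 0.0000; 0.0000 0.0000 1.0000], t=(-0.2861, 0.5387, 0.0000)
after S1 (invert_se3): R=[0.9733 0.2295 0.0000; -0.2295 0.9733 0.0000; 0.0000 0.0000 1.0000], t=(0.1548, -0.5900, 0.0000)
after S2 (triangulate): (-1.8711, -1.8645, 1.7949)
after S3 (kf_track): (-0.4978, -0.5154, 0.0649)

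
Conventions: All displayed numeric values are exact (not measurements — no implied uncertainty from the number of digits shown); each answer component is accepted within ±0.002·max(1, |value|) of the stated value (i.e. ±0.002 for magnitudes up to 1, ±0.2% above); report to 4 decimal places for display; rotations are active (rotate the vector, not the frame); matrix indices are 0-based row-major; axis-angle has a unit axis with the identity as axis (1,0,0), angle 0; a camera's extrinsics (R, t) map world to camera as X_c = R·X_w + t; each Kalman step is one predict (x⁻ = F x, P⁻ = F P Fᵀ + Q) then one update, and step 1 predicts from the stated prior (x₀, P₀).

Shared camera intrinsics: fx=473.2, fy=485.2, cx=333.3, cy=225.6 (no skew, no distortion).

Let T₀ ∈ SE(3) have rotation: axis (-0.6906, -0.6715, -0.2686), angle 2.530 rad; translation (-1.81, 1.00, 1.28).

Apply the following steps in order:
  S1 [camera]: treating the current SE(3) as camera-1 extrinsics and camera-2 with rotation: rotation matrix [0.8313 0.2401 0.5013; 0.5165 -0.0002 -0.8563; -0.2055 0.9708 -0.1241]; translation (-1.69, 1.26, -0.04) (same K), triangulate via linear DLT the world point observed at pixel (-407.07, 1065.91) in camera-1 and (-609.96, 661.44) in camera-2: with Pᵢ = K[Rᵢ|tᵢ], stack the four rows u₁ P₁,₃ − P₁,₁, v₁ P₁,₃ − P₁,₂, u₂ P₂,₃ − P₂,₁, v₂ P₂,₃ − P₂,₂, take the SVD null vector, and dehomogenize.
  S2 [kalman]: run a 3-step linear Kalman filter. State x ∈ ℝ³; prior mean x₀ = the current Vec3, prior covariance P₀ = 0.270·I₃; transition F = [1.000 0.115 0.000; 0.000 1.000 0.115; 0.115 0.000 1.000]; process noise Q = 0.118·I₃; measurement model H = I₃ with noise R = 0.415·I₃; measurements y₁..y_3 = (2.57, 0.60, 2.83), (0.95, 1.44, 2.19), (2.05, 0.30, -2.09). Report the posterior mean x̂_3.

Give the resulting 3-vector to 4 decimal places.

result = (1.4777, 0.8747, 0.3288)

after S1 (triangulate): (-0.3093, 0.8160, 0.4933)
after S2 (kf_track): (1.4777, 0.8747, 0.3288)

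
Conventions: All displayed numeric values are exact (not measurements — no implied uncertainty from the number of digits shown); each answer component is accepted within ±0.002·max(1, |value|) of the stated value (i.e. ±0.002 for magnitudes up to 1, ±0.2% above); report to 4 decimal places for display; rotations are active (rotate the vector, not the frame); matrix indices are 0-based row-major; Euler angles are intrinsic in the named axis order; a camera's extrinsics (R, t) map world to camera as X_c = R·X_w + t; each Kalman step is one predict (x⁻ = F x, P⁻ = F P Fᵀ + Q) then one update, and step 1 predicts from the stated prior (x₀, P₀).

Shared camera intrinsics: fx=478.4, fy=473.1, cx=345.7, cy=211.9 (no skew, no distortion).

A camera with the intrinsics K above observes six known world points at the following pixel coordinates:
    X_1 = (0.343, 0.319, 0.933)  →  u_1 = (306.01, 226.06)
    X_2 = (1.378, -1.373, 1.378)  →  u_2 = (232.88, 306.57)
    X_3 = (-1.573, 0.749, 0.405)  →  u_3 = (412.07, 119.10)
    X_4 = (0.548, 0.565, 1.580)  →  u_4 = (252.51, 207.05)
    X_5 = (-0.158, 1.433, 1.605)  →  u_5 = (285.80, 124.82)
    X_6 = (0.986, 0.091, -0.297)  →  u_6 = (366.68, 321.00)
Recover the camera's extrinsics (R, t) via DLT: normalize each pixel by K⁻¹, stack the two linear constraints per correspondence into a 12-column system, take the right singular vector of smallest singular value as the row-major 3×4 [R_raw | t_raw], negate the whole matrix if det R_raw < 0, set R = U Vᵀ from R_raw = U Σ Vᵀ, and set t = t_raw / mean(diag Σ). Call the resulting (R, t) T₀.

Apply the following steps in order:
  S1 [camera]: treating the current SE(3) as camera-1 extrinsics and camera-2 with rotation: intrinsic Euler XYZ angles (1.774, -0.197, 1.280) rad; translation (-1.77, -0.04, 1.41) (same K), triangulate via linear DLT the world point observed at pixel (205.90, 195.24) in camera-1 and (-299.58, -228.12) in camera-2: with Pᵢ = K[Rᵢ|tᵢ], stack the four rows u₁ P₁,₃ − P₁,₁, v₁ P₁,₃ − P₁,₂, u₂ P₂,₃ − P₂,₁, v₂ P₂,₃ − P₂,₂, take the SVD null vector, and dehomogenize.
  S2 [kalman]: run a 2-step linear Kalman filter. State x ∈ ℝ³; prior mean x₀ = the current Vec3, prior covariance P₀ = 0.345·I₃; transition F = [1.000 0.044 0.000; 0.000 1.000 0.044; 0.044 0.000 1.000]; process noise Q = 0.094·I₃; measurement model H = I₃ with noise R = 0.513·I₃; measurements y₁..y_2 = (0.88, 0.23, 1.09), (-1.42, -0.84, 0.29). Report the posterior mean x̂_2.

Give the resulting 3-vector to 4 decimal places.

source (pnp_recover): camera pose = R=[-0.4356 0.1966 -0.8784; 0.7963 -0.3708 -0.4779; -0.4196 -0.9077 0.0049], t=(0.4099, 0.4699, 6.4094)
after S1 (triangulate): (0.8647, 1.0695, 1.9691)
after S2 (kf_track): (-0.0329, 0.1123, 1.0534)

result = (-0.0329, 0.1123, 1.0534)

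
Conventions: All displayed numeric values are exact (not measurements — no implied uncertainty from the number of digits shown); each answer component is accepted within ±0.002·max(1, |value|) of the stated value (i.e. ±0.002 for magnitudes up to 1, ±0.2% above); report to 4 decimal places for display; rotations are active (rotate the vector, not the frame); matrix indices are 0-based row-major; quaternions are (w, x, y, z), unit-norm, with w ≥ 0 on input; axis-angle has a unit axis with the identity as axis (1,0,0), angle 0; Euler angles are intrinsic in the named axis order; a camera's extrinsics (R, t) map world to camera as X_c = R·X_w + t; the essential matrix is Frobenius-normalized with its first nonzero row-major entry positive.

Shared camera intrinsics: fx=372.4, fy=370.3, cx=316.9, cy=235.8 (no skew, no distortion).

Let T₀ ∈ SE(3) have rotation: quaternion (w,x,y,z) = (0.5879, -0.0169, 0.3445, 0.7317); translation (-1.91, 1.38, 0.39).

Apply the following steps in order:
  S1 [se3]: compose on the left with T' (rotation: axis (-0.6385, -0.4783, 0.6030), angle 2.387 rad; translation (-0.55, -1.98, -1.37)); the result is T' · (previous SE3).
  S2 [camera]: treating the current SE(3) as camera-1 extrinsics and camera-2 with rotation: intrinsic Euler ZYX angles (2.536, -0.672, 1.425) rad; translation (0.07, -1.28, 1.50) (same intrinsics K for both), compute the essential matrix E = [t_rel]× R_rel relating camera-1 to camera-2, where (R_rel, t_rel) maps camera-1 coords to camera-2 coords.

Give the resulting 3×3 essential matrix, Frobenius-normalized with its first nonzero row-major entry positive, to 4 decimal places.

after S1 (compose_se3): R=[0.5317 -0.4683 -0.7057; -0.5464 -0.8263 0.1366; -0.6471 0.3130 -0.6952], t=(-0.7331, -4.2607, -2.0551)
after S2 (essential): [0.0008 -0.5384 0.4582; -0.5697 0.0618 0.0636; 0.4046 -0.0335 -0.0540]

matrix = [0.0008 -0.5384 0.4582; -0.5697 0.0618 0.0636; 0.4046 -0.0335 -0.0540]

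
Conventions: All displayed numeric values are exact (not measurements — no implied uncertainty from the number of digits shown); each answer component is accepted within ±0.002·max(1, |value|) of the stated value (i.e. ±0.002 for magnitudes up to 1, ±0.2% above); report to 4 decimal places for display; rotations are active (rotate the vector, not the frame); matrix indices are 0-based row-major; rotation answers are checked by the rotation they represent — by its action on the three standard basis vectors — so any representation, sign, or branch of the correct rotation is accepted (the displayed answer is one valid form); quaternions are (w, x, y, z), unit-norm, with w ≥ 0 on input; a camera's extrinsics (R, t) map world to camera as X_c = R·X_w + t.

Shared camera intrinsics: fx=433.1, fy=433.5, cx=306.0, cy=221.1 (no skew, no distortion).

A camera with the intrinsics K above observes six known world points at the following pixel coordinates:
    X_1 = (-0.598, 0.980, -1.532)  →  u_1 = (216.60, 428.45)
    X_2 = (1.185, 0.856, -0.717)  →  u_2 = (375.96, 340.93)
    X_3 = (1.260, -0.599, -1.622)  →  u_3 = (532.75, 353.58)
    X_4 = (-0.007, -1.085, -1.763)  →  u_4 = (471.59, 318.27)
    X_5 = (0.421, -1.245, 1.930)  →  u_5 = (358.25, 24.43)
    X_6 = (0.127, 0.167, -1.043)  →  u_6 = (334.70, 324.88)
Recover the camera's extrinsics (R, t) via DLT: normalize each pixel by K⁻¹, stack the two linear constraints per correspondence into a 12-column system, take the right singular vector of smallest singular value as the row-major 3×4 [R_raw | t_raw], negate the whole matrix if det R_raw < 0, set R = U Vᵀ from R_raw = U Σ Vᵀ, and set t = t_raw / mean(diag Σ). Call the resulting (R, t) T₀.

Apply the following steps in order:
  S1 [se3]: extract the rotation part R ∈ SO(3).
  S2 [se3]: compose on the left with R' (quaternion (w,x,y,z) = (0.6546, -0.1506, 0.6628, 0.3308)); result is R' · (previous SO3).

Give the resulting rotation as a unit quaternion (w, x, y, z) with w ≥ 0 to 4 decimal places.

source (pnp_recover): camera pose = R=[0.8567 -0.4776 -0.1947; 0.2051 0.6619 -0.7210; 0.4732 0.5778 0.6650], t=(-0.0000, -0.0500, 4.0400)
after S1 (rot_of_se3): [0.8567 -0.4776 -0.1947; 0.2051 0.6619 -0.7210; 0.4732 0.5778 0.6650]
after S2 (compose_so3): [0.1501 0.0716 0.9861; 0.6518 0.7428 -0.1532; -0.7434 0.6657 0.0649]

rotation (quat) = (0.6996, 0.2926, 0.6180, 0.2073)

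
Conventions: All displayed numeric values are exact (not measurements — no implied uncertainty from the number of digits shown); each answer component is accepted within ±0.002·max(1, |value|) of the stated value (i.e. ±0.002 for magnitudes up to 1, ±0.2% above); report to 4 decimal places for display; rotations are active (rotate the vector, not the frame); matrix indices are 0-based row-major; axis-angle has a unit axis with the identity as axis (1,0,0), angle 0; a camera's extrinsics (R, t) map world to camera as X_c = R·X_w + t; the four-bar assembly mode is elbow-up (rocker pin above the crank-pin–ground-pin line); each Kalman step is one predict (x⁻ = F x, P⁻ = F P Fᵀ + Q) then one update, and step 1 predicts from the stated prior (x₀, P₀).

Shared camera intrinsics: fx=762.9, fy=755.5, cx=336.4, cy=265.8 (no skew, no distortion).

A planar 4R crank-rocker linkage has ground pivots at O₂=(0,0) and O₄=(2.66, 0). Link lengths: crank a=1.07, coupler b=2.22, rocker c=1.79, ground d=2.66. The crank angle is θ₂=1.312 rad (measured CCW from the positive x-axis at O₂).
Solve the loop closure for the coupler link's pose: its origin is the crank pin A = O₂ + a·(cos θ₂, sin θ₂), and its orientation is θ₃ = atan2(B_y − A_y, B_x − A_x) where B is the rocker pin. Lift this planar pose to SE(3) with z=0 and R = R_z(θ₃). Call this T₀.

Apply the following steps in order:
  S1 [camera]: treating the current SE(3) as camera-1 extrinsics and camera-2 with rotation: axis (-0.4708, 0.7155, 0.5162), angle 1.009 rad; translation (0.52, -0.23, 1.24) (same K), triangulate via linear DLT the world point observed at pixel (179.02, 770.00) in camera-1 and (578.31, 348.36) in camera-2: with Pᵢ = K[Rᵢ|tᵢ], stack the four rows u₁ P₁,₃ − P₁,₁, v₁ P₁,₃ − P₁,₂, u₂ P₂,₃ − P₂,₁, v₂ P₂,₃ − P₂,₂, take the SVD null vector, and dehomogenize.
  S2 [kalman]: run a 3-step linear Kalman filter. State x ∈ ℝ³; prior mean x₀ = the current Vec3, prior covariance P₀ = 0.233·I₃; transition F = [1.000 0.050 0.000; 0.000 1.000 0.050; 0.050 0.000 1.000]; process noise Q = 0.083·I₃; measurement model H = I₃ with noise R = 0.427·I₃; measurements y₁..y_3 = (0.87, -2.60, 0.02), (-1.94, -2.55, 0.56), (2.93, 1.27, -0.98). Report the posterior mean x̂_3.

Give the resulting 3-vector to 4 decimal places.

result = (0.5374, -0.5357, 0.0739)

source (fourbar_fk): coupler pose = R=[0.9441 -0.3297 0.0000; 0.3297 0.9441 0.0000; 0.0000 0.0000 1.0000], t=(0.2738, 1.0344, 0.0000)
after S1 (triangulate): (-0.5690, -0.0427, 1.2084)
after S2 (kf_track): (0.5374, -0.5357, 0.0739)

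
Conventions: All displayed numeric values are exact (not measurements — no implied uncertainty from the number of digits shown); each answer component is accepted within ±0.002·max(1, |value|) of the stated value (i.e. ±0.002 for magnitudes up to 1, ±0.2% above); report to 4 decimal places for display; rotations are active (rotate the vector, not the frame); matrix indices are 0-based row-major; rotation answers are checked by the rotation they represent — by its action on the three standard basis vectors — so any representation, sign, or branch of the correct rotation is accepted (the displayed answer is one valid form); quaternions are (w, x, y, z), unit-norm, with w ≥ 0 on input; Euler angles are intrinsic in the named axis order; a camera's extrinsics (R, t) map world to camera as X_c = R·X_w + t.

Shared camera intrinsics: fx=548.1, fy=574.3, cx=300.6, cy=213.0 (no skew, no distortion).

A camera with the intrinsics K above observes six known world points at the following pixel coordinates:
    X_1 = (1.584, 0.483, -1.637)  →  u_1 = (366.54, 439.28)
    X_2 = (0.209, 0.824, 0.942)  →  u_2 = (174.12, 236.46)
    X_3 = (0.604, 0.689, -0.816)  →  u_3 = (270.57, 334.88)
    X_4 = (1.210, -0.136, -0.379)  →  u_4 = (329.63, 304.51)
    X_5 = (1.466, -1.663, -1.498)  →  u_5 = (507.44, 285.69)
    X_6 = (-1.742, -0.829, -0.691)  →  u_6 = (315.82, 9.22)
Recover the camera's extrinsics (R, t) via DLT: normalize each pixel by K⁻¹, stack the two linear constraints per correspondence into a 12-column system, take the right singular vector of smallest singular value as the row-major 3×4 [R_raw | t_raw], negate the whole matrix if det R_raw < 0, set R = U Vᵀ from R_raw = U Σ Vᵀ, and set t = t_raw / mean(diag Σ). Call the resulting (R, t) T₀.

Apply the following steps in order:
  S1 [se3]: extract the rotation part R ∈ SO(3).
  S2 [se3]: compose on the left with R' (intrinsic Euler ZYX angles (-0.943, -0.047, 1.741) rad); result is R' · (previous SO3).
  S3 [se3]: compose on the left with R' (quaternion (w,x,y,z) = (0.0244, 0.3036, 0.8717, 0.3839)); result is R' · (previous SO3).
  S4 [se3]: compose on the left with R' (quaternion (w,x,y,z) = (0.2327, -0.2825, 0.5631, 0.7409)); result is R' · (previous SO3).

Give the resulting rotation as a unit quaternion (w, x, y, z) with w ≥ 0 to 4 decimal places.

source (pnp_recover): camera pose = R=[0.3091 -0.7887 -0.5314; 0.7705 0.5352 -0.3462; 0.5575 -0.3024 0.7732], t=(-0.3600, -0.0200, 5.6703)
after S1 (rot_of_se3): [0.3091 -0.7887 -0.5314; 0.7705 0.5352 -0.3462; 0.5575 -0.3024 0.7732]
after S2 (compose_so3): [-0.3873 -0.3109 -0.8680; -0.6240 0.7815 -0.0015; 0.6787 0.5410 -0.4966]
after S3 (compose_so3): [0.1839 0.8013 0.5693; -0.0930 0.5908 -0.8015; -0.9785 0.0945 0.1832]
after S4 (compose_so3): [0.0802 -0.9931 0.0859; -0.9163 -0.0395 0.3985; -0.3924 -0.1107 -0.9131]

rotation (quat) = (0.1786, -0.7129, 0.6696, 0.1075)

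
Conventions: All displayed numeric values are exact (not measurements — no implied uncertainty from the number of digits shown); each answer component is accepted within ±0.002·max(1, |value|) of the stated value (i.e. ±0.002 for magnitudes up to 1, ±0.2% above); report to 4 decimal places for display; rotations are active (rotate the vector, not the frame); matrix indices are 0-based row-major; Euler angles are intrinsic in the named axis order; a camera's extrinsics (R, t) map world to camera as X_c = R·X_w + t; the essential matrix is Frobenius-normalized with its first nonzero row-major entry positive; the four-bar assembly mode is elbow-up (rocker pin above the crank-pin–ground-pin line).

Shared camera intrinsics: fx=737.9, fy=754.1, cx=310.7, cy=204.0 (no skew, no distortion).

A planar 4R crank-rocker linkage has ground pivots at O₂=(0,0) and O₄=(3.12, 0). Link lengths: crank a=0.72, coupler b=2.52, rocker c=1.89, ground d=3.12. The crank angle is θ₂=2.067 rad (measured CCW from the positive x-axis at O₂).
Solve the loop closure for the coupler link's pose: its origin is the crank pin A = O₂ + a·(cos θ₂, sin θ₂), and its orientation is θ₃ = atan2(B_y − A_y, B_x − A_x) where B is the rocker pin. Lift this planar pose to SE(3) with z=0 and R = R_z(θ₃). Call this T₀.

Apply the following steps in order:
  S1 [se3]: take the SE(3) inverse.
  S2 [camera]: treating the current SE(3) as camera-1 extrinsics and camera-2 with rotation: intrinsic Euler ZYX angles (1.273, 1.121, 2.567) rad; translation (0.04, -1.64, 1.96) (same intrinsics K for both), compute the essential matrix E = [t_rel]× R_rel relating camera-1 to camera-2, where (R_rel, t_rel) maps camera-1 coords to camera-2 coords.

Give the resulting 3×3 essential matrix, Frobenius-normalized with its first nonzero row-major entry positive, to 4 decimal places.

matrix = [0.0269 -0.2446 0.6477; 0.3684 0.4042 0.2222; 0.2435 0.3347 -0.0086]

source (fourbar_fk): coupler pose = R=[0.9344 -0.3563 0.0000; 0.3563 0.9344 0.0000; 0.0000 0.0000 1.0000], t=(-0.3428, 0.6332, 0.0000)
after S1 (invert_se3): R=[0.9344 0.3563 0.0000; -0.3563 0.9344 0.0000; 0.0000 0.0000 1.0000], t=(0.0947, -0.7137, 0.0000)
after S2 (essential): [0.0269 -0.2446 0.6477; 0.3684 0.4042 0.2222; 0.2435 0.3347 -0.0086]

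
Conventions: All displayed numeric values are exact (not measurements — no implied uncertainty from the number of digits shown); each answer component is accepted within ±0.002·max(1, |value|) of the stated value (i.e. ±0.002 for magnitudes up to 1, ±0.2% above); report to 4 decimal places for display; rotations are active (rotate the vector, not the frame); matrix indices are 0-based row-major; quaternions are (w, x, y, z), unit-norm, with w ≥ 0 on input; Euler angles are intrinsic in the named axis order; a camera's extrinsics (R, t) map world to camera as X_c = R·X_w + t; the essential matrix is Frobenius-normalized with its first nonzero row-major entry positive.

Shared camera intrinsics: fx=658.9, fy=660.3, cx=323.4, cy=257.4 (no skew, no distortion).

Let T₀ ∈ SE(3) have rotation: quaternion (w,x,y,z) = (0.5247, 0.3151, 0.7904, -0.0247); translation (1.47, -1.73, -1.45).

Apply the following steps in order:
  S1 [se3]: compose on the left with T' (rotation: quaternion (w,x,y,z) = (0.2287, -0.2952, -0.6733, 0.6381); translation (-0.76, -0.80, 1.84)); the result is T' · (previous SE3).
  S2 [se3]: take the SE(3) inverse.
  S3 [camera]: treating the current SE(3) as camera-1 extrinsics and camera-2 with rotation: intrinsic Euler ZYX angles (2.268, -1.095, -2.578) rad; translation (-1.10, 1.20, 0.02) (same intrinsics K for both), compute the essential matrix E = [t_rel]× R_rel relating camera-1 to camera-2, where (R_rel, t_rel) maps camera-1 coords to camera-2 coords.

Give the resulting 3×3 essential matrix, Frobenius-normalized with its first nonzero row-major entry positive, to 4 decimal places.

matrix = [0.4972 -0.1350 0.0261; 0.2778 -0.4057 -0.3366; -0.3870 -0.2561 -0.4044]

after S1 (compose_se3): R=[0.8094 -0.4930 -0.3191; 0.4445 0.1591 0.8815; -0.3838 -0.8553 0.3480], t=(-1.0099, 1.2441, 3.5766)
after S2 (invert_se3): R=[0.8094 0.4445 -0.3838; -0.4930 0.1591 -0.8553; -0.3191 0.8815 0.3480], t=(1.6372, 2.3632, -2.6635)
after S3 (essential): [0.4972 -0.1350 0.0261; 0.2778 -0.4057 -0.3366; -0.3870 -0.2561 -0.4044]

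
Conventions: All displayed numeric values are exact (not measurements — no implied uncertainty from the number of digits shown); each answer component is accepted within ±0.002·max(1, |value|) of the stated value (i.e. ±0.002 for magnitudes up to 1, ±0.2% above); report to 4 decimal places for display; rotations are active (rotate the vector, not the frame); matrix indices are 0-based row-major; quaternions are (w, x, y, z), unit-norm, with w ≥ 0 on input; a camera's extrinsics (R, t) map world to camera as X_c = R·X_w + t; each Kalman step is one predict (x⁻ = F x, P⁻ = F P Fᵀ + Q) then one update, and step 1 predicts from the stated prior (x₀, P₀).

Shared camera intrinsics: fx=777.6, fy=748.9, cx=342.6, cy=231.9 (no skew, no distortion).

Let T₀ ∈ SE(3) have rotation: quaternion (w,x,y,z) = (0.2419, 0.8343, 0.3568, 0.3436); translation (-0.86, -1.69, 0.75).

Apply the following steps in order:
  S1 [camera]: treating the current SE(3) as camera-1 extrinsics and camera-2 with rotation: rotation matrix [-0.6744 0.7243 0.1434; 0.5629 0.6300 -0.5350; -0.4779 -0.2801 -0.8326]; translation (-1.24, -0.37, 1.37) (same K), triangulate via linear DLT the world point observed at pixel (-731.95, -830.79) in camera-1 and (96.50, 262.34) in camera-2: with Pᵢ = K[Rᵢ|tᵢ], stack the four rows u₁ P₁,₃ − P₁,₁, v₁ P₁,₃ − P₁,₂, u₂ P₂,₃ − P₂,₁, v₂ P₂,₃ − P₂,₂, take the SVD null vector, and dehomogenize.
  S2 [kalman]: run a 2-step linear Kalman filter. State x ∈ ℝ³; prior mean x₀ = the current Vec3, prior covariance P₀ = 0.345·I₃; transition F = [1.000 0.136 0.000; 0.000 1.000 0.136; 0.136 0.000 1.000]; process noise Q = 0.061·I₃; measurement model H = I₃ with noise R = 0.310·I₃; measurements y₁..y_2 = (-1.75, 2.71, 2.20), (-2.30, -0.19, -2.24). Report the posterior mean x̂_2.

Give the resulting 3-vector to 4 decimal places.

result = (-1.6391, 0.7508, -0.7725)

after S1 (triangulate): (-0.6198, 0.2203, -1.2876)
after S2 (kf_track): (-1.6391, 0.7508, -0.7725)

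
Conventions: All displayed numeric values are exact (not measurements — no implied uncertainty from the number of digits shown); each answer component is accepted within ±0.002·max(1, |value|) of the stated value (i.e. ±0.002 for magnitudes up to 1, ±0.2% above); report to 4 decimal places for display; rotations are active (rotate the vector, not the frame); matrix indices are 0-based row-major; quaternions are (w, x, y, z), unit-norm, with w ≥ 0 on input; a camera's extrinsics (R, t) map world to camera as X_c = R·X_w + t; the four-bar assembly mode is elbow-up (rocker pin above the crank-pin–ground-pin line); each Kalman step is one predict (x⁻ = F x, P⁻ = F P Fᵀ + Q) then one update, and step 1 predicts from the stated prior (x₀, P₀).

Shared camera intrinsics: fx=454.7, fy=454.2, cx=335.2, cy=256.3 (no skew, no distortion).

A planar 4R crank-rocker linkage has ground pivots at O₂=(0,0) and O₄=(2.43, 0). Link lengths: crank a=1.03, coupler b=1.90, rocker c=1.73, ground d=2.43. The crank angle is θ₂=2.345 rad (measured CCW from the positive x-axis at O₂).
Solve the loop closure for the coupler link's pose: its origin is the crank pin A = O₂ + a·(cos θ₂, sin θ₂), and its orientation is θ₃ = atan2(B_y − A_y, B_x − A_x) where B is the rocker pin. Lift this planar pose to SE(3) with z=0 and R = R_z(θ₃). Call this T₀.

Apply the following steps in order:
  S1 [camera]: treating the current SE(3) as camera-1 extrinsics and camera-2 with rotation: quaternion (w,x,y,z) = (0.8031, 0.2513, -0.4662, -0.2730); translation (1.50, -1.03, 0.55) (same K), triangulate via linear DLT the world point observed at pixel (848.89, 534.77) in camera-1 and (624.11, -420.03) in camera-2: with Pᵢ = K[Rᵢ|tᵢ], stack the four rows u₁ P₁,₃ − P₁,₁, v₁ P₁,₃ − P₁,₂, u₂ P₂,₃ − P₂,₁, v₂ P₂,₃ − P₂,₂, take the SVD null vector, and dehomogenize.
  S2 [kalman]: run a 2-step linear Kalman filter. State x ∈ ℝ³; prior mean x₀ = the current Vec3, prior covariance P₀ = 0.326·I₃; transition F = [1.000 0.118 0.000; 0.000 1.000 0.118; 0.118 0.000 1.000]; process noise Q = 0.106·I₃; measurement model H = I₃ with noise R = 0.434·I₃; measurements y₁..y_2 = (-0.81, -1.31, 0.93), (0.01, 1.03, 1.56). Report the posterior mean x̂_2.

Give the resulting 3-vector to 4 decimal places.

result = (0.2895, 0.0032, 1.3456)

source (fourbar_fk): coupler pose = R=[0.9764 -0.2161 0.0000; 0.2161 0.9764 0.0000; 0.0000 0.0000 1.0000], t=(-0.7201, 0.7364, 0.0000)
after S1 (triangulate): (1.9291, -0.4773, 1.1211)
after S2 (kf_track): (0.2895, 0.0032, 1.3456)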